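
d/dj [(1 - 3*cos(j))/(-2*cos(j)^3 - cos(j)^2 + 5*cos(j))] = (12*cos(j)^3 - 3*cos(j)^2 - 2*cos(j) + 5)*sin(j)/((cos(j) + cos(2*j) - 4)^2*cos(j)^2)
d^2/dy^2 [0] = 0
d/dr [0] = 0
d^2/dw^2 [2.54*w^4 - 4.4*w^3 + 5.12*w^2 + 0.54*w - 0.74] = 30.48*w^2 - 26.4*w + 10.24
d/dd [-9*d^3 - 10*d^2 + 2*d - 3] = -27*d^2 - 20*d + 2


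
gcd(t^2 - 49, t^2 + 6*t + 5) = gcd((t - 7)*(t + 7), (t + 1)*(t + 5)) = 1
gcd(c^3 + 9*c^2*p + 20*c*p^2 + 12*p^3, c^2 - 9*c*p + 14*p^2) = 1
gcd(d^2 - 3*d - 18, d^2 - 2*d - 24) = d - 6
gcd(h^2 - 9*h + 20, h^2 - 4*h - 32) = 1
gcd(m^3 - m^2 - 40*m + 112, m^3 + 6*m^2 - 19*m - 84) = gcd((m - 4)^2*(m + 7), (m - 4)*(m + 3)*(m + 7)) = m^2 + 3*m - 28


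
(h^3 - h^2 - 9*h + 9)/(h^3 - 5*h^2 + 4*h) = (h^2 - 9)/(h*(h - 4))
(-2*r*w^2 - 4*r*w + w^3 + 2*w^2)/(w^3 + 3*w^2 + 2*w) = (-2*r + w)/(w + 1)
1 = 1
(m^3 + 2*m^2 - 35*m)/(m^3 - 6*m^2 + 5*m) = (m + 7)/(m - 1)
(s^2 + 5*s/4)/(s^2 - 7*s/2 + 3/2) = s*(4*s + 5)/(2*(2*s^2 - 7*s + 3))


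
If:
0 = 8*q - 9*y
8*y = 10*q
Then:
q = 0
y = 0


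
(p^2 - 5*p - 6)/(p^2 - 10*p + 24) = (p + 1)/(p - 4)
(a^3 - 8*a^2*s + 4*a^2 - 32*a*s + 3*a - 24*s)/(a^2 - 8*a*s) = a + 4 + 3/a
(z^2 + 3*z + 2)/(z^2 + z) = (z + 2)/z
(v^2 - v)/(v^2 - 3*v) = (v - 1)/(v - 3)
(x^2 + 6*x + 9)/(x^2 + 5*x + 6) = (x + 3)/(x + 2)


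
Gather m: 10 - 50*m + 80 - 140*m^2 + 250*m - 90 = -140*m^2 + 200*m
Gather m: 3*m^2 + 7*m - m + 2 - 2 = 3*m^2 + 6*m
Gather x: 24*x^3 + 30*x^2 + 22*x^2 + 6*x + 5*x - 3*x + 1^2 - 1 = 24*x^3 + 52*x^2 + 8*x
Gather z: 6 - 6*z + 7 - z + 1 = 14 - 7*z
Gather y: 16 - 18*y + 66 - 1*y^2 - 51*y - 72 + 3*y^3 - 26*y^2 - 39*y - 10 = 3*y^3 - 27*y^2 - 108*y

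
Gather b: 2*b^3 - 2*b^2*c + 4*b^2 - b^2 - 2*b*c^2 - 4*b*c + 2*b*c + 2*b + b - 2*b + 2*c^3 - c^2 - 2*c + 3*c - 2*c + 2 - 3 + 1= 2*b^3 + b^2*(3 - 2*c) + b*(-2*c^2 - 2*c + 1) + 2*c^3 - c^2 - c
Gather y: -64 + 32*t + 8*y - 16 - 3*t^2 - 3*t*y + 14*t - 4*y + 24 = -3*t^2 + 46*t + y*(4 - 3*t) - 56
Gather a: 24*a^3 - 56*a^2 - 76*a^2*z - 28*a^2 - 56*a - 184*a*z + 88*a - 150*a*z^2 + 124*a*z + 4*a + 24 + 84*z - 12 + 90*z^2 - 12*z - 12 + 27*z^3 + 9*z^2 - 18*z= 24*a^3 + a^2*(-76*z - 84) + a*(-150*z^2 - 60*z + 36) + 27*z^3 + 99*z^2 + 54*z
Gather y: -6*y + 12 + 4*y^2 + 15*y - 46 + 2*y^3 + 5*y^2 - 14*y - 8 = 2*y^3 + 9*y^2 - 5*y - 42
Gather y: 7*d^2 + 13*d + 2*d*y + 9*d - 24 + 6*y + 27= 7*d^2 + 22*d + y*(2*d + 6) + 3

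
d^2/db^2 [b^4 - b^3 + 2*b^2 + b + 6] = 12*b^2 - 6*b + 4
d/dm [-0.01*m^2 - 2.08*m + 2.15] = -0.02*m - 2.08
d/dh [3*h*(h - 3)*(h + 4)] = 9*h^2 + 6*h - 36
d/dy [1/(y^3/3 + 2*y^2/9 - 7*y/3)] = 9*(-9*y^2 - 4*y + 21)/(y^2*(3*y^2 + 2*y - 21)^2)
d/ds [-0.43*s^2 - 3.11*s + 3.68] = -0.86*s - 3.11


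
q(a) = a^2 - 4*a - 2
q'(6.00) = 8.00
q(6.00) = 10.00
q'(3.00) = 2.00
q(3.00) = -5.00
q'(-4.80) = -13.60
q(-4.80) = 40.24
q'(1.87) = -0.26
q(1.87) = -5.98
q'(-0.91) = -5.82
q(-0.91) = 2.47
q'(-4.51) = -13.02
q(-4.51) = 36.38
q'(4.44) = 4.88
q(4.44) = -0.05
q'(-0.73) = -5.46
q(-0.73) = 1.45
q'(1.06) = -1.88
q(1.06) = -5.12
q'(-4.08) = -12.16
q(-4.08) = 30.97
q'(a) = 2*a - 4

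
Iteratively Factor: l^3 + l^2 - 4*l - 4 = (l - 2)*(l^2 + 3*l + 2) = (l - 2)*(l + 2)*(l + 1)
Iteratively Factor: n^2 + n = (n + 1)*(n)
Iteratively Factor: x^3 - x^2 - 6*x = (x)*(x^2 - x - 6) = x*(x - 3)*(x + 2)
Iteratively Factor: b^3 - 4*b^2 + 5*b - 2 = (b - 1)*(b^2 - 3*b + 2) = (b - 2)*(b - 1)*(b - 1)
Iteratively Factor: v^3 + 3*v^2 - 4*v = (v - 1)*(v^2 + 4*v) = v*(v - 1)*(v + 4)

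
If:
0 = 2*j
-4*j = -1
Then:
No Solution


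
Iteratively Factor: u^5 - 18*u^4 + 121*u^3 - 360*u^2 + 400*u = (u - 5)*(u^4 - 13*u^3 + 56*u^2 - 80*u) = (u - 5)*(u - 4)*(u^3 - 9*u^2 + 20*u) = u*(u - 5)*(u - 4)*(u^2 - 9*u + 20) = u*(u - 5)^2*(u - 4)*(u - 4)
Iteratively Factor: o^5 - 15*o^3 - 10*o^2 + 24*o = (o)*(o^4 - 15*o^2 - 10*o + 24) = o*(o + 3)*(o^3 - 3*o^2 - 6*o + 8) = o*(o - 4)*(o + 3)*(o^2 + o - 2) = o*(o - 4)*(o - 1)*(o + 3)*(o + 2)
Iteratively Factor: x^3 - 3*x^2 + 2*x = (x)*(x^2 - 3*x + 2) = x*(x - 1)*(x - 2)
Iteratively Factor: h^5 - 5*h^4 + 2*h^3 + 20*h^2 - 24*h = (h + 2)*(h^4 - 7*h^3 + 16*h^2 - 12*h) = (h - 3)*(h + 2)*(h^3 - 4*h^2 + 4*h) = (h - 3)*(h - 2)*(h + 2)*(h^2 - 2*h) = h*(h - 3)*(h - 2)*(h + 2)*(h - 2)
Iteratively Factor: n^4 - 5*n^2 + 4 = (n + 2)*(n^3 - 2*n^2 - n + 2) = (n + 1)*(n + 2)*(n^2 - 3*n + 2) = (n - 2)*(n + 1)*(n + 2)*(n - 1)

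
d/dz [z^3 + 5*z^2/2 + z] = 3*z^2 + 5*z + 1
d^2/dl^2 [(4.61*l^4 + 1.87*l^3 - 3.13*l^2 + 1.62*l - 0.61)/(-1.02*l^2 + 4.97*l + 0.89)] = (-9.59248800000001*l^6 + 140.219604*l^5 - 658.117146*l^4 - 393.675598*l^3 - 72.59205*l^2 - 36.265182*l + 50.532652)/(1.061208*l^6 - 15.512364*l^5 + 72.806886*l^4 - 95.692877*l^3 - 63.527577*l^2 - 11.810211*l - 0.704969)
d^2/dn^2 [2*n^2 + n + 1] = 4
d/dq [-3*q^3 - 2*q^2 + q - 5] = -9*q^2 - 4*q + 1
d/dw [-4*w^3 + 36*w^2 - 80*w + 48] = -12*w^2 + 72*w - 80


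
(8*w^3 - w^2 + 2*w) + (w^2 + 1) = 8*w^3 + 2*w + 1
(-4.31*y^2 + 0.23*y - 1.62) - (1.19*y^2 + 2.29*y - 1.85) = -5.5*y^2 - 2.06*y + 0.23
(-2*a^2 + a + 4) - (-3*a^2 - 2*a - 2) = a^2 + 3*a + 6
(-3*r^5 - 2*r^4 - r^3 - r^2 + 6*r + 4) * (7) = -21*r^5 - 14*r^4 - 7*r^3 - 7*r^2 + 42*r + 28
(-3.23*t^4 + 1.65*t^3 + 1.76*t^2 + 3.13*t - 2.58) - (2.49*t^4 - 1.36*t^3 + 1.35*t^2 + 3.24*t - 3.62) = -5.72*t^4 + 3.01*t^3 + 0.41*t^2 - 0.11*t + 1.04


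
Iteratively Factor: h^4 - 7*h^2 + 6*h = (h - 2)*(h^3 + 2*h^2 - 3*h) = h*(h - 2)*(h^2 + 2*h - 3) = h*(h - 2)*(h - 1)*(h + 3)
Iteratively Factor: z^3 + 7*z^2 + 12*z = (z + 4)*(z^2 + 3*z) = z*(z + 4)*(z + 3)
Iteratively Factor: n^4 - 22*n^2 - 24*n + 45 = (n - 5)*(n^3 + 5*n^2 + 3*n - 9) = (n - 5)*(n + 3)*(n^2 + 2*n - 3) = (n - 5)*(n + 3)^2*(n - 1)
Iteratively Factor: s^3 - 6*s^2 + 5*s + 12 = (s - 3)*(s^2 - 3*s - 4) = (s - 3)*(s + 1)*(s - 4)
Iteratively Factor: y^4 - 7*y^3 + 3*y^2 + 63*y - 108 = (y - 3)*(y^3 - 4*y^2 - 9*y + 36) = (y - 4)*(y - 3)*(y^2 - 9) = (y - 4)*(y - 3)^2*(y + 3)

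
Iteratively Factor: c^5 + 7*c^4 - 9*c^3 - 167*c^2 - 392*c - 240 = (c + 3)*(c^4 + 4*c^3 - 21*c^2 - 104*c - 80) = (c - 5)*(c + 3)*(c^3 + 9*c^2 + 24*c + 16) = (c - 5)*(c + 3)*(c + 4)*(c^2 + 5*c + 4) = (c - 5)*(c + 3)*(c + 4)^2*(c + 1)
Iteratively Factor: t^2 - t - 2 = (t - 2)*(t + 1)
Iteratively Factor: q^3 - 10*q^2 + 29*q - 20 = (q - 5)*(q^2 - 5*q + 4) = (q - 5)*(q - 1)*(q - 4)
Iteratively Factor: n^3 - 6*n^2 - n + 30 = (n - 3)*(n^2 - 3*n - 10) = (n - 3)*(n + 2)*(n - 5)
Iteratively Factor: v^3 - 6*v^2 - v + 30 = (v + 2)*(v^2 - 8*v + 15) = (v - 5)*(v + 2)*(v - 3)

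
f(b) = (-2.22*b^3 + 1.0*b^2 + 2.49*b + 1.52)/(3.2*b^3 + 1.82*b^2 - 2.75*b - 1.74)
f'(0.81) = -16.77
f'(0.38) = -0.98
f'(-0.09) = 0.26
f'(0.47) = -1.40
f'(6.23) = -0.02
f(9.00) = -0.62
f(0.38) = -1.06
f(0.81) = -2.81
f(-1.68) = -1.49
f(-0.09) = -0.88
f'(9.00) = -0.01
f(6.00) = -0.58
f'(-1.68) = -1.06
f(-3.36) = -0.95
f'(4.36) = -0.04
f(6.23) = -0.58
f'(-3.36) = -0.10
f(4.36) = -0.53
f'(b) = (-9.6*b^2 - 3.64*b + 2.75)*(-2.22*b^3 + 1.0*b^2 + 2.49*b + 1.52)/(3.2*b^3 + 1.82*b^2 - 2.75*b - 1.74)^2 + (-6.66*b^2 + 2.0*b + 2.49)/(3.2*b^3 + 1.82*b^2 - 2.75*b - 1.74) = (3.5527136788005e-15*b^5 - 7.2404*b^4 - 3.72600000000001*b^3 - 10.2854*b^2 - 9.0128*b - 0.152600000000001)/(10.24*b^6 + 11.648*b^5 - 14.2876*b^4 - 21.146*b^3 + 1.2289*b^2 + 9.57*b + 3.0276)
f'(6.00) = -0.02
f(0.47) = -1.17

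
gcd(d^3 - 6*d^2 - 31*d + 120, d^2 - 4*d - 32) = d - 8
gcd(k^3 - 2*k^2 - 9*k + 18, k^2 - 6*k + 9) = k - 3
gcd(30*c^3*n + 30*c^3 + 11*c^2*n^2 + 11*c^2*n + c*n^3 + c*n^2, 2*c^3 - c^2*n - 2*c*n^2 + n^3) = 1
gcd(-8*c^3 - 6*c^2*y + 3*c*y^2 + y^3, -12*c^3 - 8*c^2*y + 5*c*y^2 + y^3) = -2*c^2 - c*y + y^2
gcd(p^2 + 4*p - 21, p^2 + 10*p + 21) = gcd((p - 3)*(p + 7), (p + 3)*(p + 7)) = p + 7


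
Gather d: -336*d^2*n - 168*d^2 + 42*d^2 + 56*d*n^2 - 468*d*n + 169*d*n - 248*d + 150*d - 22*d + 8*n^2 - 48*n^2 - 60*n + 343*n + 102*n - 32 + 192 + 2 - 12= d^2*(-336*n - 126) + d*(56*n^2 - 299*n - 120) - 40*n^2 + 385*n + 150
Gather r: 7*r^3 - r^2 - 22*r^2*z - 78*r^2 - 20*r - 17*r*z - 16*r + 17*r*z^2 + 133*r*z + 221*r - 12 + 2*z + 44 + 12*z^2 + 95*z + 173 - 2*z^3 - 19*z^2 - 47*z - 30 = 7*r^3 + r^2*(-22*z - 79) + r*(17*z^2 + 116*z + 185) - 2*z^3 - 7*z^2 + 50*z + 175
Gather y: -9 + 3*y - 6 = 3*y - 15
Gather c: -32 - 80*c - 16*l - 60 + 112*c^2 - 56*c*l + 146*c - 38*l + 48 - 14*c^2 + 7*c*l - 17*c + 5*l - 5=98*c^2 + c*(49 - 49*l) - 49*l - 49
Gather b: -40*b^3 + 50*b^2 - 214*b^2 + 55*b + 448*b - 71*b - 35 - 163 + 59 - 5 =-40*b^3 - 164*b^2 + 432*b - 144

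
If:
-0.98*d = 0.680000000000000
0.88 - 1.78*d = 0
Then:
No Solution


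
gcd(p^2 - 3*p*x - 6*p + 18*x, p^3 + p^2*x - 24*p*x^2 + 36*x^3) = -p + 3*x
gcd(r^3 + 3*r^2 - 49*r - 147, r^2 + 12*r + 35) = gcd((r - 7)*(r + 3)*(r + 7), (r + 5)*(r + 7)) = r + 7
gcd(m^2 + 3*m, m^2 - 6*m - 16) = 1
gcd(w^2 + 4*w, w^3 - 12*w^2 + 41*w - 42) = 1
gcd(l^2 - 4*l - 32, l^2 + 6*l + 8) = l + 4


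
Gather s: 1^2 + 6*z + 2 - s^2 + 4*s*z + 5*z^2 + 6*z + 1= -s^2 + 4*s*z + 5*z^2 + 12*z + 4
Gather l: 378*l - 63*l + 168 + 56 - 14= 315*l + 210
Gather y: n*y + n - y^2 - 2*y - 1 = n - y^2 + y*(n - 2) - 1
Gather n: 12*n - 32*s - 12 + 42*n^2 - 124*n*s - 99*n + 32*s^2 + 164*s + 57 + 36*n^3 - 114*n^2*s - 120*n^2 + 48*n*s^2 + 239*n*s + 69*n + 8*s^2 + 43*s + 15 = 36*n^3 + n^2*(-114*s - 78) + n*(48*s^2 + 115*s - 18) + 40*s^2 + 175*s + 60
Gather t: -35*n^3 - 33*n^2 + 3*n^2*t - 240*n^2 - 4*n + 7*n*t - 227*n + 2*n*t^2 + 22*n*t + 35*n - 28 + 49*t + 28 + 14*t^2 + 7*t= -35*n^3 - 273*n^2 - 196*n + t^2*(2*n + 14) + t*(3*n^2 + 29*n + 56)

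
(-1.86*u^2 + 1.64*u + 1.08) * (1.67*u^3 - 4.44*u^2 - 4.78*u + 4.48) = -3.1062*u^5 + 10.9972*u^4 + 3.4128*u^3 - 20.9672*u^2 + 2.1848*u + 4.8384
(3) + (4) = 7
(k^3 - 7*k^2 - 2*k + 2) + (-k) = k^3 - 7*k^2 - 3*k + 2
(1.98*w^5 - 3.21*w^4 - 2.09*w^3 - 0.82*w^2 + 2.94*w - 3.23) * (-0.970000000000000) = -1.9206*w^5 + 3.1137*w^4 + 2.0273*w^3 + 0.7954*w^2 - 2.8518*w + 3.1331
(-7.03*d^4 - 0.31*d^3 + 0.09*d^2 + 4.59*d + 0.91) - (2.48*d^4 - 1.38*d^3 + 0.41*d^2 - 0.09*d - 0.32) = -9.51*d^4 + 1.07*d^3 - 0.32*d^2 + 4.68*d + 1.23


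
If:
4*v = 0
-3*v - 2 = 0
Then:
No Solution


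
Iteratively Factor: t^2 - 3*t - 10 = (t - 5)*(t + 2)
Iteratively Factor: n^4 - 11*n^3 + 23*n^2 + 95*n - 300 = (n - 4)*(n^3 - 7*n^2 - 5*n + 75) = (n - 4)*(n + 3)*(n^2 - 10*n + 25) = (n - 5)*(n - 4)*(n + 3)*(n - 5)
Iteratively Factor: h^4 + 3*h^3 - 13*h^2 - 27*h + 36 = (h + 3)*(h^3 - 13*h + 12) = (h - 1)*(h + 3)*(h^2 + h - 12) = (h - 3)*(h - 1)*(h + 3)*(h + 4)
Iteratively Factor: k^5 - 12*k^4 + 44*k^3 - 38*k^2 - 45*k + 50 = (k + 1)*(k^4 - 13*k^3 + 57*k^2 - 95*k + 50) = (k - 5)*(k + 1)*(k^3 - 8*k^2 + 17*k - 10) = (k - 5)*(k - 2)*(k + 1)*(k^2 - 6*k + 5) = (k - 5)^2*(k - 2)*(k + 1)*(k - 1)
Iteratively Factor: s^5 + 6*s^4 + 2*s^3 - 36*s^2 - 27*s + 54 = (s - 1)*(s^4 + 7*s^3 + 9*s^2 - 27*s - 54) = (s - 2)*(s - 1)*(s^3 + 9*s^2 + 27*s + 27) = (s - 2)*(s - 1)*(s + 3)*(s^2 + 6*s + 9) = (s - 2)*(s - 1)*(s + 3)^2*(s + 3)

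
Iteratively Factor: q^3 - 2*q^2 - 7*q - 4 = (q + 1)*(q^2 - 3*q - 4) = (q + 1)^2*(q - 4)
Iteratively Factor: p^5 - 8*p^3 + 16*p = (p)*(p^4 - 8*p^2 + 16) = p*(p + 2)*(p^3 - 2*p^2 - 4*p + 8) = p*(p + 2)^2*(p^2 - 4*p + 4) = p*(p - 2)*(p + 2)^2*(p - 2)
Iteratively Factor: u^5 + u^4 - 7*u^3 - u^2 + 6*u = (u)*(u^4 + u^3 - 7*u^2 - u + 6) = u*(u - 2)*(u^3 + 3*u^2 - u - 3) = u*(u - 2)*(u + 3)*(u^2 - 1) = u*(u - 2)*(u - 1)*(u + 3)*(u + 1)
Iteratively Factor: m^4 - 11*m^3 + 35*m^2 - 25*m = (m - 5)*(m^3 - 6*m^2 + 5*m) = (m - 5)^2*(m^2 - m) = m*(m - 5)^2*(m - 1)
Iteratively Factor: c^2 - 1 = (c - 1)*(c + 1)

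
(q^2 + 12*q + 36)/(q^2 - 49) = (q^2 + 12*q + 36)/(q^2 - 49)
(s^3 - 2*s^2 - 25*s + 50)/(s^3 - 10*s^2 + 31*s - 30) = (s + 5)/(s - 3)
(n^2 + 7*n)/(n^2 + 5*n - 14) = n/(n - 2)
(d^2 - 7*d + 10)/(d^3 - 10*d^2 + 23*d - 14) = (d - 5)/(d^2 - 8*d + 7)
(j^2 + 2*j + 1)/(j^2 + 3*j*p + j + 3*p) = (j + 1)/(j + 3*p)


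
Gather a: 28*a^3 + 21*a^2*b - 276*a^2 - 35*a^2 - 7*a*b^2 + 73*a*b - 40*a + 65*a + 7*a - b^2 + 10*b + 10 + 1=28*a^3 + a^2*(21*b - 311) + a*(-7*b^2 + 73*b + 32) - b^2 + 10*b + 11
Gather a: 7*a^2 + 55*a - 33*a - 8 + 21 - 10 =7*a^2 + 22*a + 3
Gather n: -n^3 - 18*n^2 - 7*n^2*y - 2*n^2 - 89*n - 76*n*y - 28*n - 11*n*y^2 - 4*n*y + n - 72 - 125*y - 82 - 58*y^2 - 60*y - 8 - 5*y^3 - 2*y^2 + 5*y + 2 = -n^3 + n^2*(-7*y - 20) + n*(-11*y^2 - 80*y - 116) - 5*y^3 - 60*y^2 - 180*y - 160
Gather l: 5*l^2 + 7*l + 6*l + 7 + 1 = 5*l^2 + 13*l + 8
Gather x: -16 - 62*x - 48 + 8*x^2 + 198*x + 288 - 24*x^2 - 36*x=-16*x^2 + 100*x + 224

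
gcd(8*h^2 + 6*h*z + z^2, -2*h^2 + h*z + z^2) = 2*h + z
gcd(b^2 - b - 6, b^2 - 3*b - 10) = b + 2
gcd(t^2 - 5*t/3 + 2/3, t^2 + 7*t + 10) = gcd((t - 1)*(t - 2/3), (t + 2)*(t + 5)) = 1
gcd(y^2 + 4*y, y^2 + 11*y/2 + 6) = y + 4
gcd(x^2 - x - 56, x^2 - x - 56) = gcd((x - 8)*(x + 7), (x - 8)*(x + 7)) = x^2 - x - 56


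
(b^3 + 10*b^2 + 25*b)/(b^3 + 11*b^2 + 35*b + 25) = b/(b + 1)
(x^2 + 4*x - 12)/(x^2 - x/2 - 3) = 2*(x + 6)/(2*x + 3)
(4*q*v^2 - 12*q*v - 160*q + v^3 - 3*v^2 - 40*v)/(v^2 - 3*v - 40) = 4*q + v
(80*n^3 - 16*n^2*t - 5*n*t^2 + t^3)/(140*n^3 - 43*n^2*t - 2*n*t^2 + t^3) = (4*n + t)/(7*n + t)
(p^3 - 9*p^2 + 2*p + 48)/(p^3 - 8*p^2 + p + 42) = (p - 8)/(p - 7)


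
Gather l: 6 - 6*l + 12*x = -6*l + 12*x + 6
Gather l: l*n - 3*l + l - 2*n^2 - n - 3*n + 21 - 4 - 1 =l*(n - 2) - 2*n^2 - 4*n + 16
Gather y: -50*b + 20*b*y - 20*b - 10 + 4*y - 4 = -70*b + y*(20*b + 4) - 14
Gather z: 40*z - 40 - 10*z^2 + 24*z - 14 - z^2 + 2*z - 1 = -11*z^2 + 66*z - 55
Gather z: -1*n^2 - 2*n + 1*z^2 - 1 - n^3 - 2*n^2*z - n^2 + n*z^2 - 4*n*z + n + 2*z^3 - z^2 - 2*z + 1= -n^3 - 2*n^2 + n*z^2 - n + 2*z^3 + z*(-2*n^2 - 4*n - 2)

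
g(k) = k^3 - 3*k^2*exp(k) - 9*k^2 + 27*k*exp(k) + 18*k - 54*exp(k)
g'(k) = -3*k^2*exp(k) + 3*k^2 + 21*k*exp(k) - 18*k - 27*exp(k) + 18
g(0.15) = -55.61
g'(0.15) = -12.42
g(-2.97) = -167.29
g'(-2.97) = 91.98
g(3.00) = 0.00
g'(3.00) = 171.77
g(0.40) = -59.34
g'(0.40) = -17.18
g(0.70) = -65.11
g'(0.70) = -20.86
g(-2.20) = -107.98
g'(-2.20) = 62.40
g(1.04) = -72.40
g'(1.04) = -21.25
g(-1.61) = -77.52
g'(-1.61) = 41.05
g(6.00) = 0.00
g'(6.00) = -3612.86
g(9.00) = -437404.53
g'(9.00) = -656250.80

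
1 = 1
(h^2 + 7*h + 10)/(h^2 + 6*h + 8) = (h + 5)/(h + 4)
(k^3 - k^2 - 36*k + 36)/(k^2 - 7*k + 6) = k + 6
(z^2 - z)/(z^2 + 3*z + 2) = z*(z - 1)/(z^2 + 3*z + 2)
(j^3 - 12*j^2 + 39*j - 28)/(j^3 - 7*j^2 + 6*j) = (j^2 - 11*j + 28)/(j*(j - 6))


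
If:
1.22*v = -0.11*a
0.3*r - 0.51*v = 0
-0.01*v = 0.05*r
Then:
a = 0.00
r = 0.00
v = 0.00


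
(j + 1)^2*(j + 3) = j^3 + 5*j^2 + 7*j + 3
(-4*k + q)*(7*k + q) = -28*k^2 + 3*k*q + q^2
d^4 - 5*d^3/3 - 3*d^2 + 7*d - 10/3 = (d - 5/3)*(d - 1)^2*(d + 2)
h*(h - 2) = h^2 - 2*h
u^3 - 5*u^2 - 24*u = u*(u - 8)*(u + 3)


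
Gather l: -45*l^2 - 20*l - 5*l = -45*l^2 - 25*l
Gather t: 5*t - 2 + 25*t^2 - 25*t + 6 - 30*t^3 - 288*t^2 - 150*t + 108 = -30*t^3 - 263*t^2 - 170*t + 112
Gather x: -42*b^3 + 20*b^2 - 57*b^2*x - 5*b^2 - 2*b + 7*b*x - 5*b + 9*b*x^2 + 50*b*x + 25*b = -42*b^3 + 15*b^2 + 9*b*x^2 + 18*b + x*(-57*b^2 + 57*b)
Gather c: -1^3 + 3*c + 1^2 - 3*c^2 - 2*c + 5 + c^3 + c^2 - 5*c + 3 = c^3 - 2*c^2 - 4*c + 8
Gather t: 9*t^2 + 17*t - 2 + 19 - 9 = 9*t^2 + 17*t + 8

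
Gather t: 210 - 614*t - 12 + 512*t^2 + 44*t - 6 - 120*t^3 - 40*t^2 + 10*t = -120*t^3 + 472*t^2 - 560*t + 192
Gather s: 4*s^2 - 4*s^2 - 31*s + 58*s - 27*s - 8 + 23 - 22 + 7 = 0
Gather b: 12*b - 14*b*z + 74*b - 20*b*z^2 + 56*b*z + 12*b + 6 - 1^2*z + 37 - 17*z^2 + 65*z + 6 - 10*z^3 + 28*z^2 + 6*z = b*(-20*z^2 + 42*z + 98) - 10*z^3 + 11*z^2 + 70*z + 49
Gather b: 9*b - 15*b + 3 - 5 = -6*b - 2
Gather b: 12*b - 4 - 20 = 12*b - 24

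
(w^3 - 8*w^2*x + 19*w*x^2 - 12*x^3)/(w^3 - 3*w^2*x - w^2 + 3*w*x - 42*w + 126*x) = (w^2 - 5*w*x + 4*x^2)/(w^2 - w - 42)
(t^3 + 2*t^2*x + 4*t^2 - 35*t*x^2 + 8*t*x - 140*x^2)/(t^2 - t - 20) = (t^2 + 2*t*x - 35*x^2)/(t - 5)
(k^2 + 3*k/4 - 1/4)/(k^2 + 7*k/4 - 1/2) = (k + 1)/(k + 2)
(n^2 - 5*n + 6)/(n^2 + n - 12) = (n - 2)/(n + 4)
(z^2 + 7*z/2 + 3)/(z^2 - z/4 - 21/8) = 4*(z + 2)/(4*z - 7)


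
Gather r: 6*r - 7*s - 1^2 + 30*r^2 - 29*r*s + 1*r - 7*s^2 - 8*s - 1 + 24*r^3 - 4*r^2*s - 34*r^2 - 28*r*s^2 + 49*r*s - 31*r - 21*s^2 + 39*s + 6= 24*r^3 + r^2*(-4*s - 4) + r*(-28*s^2 + 20*s - 24) - 28*s^2 + 24*s + 4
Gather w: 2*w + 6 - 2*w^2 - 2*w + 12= 18 - 2*w^2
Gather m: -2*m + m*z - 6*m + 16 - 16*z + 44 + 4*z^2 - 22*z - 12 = m*(z - 8) + 4*z^2 - 38*z + 48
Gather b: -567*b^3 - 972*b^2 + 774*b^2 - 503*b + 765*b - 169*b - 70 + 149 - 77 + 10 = -567*b^3 - 198*b^2 + 93*b + 12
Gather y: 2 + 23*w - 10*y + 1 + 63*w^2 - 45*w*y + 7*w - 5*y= 63*w^2 + 30*w + y*(-45*w - 15) + 3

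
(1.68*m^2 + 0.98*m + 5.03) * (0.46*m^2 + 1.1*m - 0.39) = 0.7728*m^4 + 2.2988*m^3 + 2.7366*m^2 + 5.1508*m - 1.9617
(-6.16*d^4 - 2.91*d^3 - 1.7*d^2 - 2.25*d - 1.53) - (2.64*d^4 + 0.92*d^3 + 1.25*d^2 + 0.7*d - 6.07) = -8.8*d^4 - 3.83*d^3 - 2.95*d^2 - 2.95*d + 4.54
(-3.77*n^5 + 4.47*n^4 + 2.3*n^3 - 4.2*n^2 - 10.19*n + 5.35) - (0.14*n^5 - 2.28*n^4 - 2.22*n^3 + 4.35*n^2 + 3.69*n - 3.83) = -3.91*n^5 + 6.75*n^4 + 4.52*n^3 - 8.55*n^2 - 13.88*n + 9.18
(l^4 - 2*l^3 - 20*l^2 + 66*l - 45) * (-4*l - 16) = -4*l^5 - 8*l^4 + 112*l^3 + 56*l^2 - 876*l + 720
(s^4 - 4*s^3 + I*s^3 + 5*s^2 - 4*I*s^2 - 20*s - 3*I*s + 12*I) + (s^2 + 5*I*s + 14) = s^4 - 4*s^3 + I*s^3 + 6*s^2 - 4*I*s^2 - 20*s + 2*I*s + 14 + 12*I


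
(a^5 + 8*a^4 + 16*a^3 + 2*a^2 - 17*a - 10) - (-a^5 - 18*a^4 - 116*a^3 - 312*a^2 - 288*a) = 2*a^5 + 26*a^4 + 132*a^3 + 314*a^2 + 271*a - 10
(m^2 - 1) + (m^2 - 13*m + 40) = 2*m^2 - 13*m + 39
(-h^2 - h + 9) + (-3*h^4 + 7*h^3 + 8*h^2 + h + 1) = -3*h^4 + 7*h^3 + 7*h^2 + 10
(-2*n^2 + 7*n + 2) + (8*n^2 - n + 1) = 6*n^2 + 6*n + 3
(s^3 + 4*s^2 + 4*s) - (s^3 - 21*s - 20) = 4*s^2 + 25*s + 20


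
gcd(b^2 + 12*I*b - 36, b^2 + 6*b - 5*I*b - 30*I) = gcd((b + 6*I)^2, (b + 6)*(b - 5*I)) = 1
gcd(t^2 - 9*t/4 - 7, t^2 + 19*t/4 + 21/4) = t + 7/4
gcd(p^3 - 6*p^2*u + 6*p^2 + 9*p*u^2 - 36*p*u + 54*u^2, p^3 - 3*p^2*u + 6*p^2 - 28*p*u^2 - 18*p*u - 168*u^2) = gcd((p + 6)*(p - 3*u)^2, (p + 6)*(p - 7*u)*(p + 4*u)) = p + 6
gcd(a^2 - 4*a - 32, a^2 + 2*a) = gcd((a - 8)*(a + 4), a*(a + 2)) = 1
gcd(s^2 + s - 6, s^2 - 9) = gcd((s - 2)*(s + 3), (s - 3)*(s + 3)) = s + 3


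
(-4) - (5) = -9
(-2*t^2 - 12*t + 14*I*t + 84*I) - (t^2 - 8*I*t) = -3*t^2 - 12*t + 22*I*t + 84*I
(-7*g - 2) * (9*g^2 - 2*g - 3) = -63*g^3 - 4*g^2 + 25*g + 6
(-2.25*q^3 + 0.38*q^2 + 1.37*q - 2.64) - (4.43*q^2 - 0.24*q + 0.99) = -2.25*q^3 - 4.05*q^2 + 1.61*q - 3.63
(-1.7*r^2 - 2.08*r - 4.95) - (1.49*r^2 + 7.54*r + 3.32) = -3.19*r^2 - 9.62*r - 8.27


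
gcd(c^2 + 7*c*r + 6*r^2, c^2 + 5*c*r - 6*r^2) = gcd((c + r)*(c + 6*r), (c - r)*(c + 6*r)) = c + 6*r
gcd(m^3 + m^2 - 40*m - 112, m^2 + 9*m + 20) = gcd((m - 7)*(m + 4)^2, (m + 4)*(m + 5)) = m + 4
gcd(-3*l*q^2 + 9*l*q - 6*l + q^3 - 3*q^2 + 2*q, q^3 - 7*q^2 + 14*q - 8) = q^2 - 3*q + 2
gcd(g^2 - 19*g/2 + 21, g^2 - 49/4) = g - 7/2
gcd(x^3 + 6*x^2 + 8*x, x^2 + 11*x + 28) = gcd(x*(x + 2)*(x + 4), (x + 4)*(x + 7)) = x + 4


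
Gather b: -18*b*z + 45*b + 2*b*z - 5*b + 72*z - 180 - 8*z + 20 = b*(40 - 16*z) + 64*z - 160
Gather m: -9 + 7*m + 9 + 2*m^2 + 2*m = 2*m^2 + 9*m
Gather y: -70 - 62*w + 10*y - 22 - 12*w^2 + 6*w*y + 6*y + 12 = -12*w^2 - 62*w + y*(6*w + 16) - 80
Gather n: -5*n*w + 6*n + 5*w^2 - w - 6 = n*(6 - 5*w) + 5*w^2 - w - 6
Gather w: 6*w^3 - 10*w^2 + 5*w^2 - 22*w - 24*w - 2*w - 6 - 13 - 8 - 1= 6*w^3 - 5*w^2 - 48*w - 28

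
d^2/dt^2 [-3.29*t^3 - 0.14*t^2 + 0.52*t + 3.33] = -19.74*t - 0.28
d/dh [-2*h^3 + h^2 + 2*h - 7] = -6*h^2 + 2*h + 2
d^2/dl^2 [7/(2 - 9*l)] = -1134/(9*l - 2)^3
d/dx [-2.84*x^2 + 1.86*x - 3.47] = 1.86 - 5.68*x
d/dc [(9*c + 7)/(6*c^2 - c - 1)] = (54*c^2 - 9*c - (9*c + 7)*(12*c - 1) - 9)/(-6*c^2 + c + 1)^2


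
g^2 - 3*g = g*(g - 3)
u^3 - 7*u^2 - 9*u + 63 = (u - 7)*(u - 3)*(u + 3)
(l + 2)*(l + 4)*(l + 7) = l^3 + 13*l^2 + 50*l + 56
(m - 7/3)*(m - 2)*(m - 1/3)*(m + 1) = m^4 - 11*m^3/3 + 13*m^2/9 + 41*m/9 - 14/9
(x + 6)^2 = x^2 + 12*x + 36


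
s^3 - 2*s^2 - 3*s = s*(s - 3)*(s + 1)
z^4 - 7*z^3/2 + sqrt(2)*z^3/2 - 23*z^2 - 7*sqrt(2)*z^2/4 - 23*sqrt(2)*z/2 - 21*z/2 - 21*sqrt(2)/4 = (z - 7)*(z + 1/2)*(z + 3)*(z + sqrt(2)/2)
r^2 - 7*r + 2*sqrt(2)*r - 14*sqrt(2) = (r - 7)*(r + 2*sqrt(2))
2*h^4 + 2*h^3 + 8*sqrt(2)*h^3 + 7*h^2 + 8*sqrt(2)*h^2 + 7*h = h*(h + 7*sqrt(2)/2)*(sqrt(2)*h + 1)*(sqrt(2)*h + sqrt(2))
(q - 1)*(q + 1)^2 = q^3 + q^2 - q - 1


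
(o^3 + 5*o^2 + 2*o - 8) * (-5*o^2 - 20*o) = -5*o^5 - 45*o^4 - 110*o^3 + 160*o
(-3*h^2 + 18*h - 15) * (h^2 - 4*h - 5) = -3*h^4 + 30*h^3 - 72*h^2 - 30*h + 75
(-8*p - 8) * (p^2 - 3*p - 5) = -8*p^3 + 16*p^2 + 64*p + 40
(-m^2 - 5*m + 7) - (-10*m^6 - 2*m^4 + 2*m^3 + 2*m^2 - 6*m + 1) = 10*m^6 + 2*m^4 - 2*m^3 - 3*m^2 + m + 6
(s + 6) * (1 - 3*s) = -3*s^2 - 17*s + 6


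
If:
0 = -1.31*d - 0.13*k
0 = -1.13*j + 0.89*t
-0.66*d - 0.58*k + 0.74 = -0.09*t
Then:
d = -0.0173590504451039*t - 0.142729970326409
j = 0.787610619469027*t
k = 0.174925816023739*t + 1.43827893175074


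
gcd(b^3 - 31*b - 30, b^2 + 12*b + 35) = b + 5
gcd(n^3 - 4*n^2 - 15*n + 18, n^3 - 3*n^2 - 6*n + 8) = n - 1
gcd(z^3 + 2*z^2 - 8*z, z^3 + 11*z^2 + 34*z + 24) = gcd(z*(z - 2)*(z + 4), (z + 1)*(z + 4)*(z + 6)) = z + 4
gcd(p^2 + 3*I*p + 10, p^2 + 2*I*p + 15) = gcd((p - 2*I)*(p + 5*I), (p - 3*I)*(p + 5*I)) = p + 5*I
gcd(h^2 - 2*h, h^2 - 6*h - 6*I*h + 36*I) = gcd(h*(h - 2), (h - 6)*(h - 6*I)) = 1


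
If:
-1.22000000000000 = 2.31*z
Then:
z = -0.53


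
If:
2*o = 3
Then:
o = 3/2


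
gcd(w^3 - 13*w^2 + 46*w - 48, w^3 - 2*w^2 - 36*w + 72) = w - 2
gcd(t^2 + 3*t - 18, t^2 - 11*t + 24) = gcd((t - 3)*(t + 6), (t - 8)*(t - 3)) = t - 3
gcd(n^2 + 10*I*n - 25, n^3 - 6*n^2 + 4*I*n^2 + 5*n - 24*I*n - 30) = n + 5*I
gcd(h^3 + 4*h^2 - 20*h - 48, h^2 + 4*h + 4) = h + 2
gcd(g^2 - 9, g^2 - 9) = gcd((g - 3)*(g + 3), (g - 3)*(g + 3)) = g^2 - 9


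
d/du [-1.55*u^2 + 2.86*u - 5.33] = 2.86 - 3.1*u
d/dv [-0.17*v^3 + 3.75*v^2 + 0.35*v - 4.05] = -0.51*v^2 + 7.5*v + 0.35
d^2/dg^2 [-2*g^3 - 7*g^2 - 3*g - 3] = -12*g - 14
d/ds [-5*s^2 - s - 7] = -10*s - 1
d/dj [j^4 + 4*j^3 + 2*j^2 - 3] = 4*j*(j^2 + 3*j + 1)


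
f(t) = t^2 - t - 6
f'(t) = 2*t - 1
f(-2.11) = 0.56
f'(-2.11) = -5.22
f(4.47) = 9.51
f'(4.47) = 7.94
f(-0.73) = -4.74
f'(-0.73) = -2.46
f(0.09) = -6.08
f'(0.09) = -0.82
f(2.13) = -3.59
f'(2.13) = 3.26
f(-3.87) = 12.85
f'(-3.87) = -8.74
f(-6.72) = 45.88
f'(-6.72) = -14.44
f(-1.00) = -4.00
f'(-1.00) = -3.00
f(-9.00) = 84.00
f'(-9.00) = -19.00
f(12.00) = 126.00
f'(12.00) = 23.00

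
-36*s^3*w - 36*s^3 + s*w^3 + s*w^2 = (-6*s + w)*(6*s + w)*(s*w + s)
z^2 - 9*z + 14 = (z - 7)*(z - 2)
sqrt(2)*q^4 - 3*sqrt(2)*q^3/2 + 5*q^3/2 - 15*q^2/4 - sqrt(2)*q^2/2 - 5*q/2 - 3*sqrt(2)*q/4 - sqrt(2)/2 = (q - 2)*(q + 1/2)*(q + sqrt(2))*(sqrt(2)*q + 1/2)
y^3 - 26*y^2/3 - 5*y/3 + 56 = (y - 8)*(y - 3)*(y + 7/3)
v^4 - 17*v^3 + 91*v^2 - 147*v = v*(v - 7)^2*(v - 3)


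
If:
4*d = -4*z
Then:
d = -z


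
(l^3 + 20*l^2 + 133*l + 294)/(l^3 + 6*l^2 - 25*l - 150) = (l^2 + 14*l + 49)/(l^2 - 25)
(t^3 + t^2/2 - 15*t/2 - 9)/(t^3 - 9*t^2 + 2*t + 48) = (t + 3/2)/(t - 8)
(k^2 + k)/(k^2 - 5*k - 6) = k/(k - 6)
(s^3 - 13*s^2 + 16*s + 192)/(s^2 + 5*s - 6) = (s^3 - 13*s^2 + 16*s + 192)/(s^2 + 5*s - 6)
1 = 1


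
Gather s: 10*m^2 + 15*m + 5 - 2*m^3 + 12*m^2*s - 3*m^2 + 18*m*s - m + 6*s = -2*m^3 + 7*m^2 + 14*m + s*(12*m^2 + 18*m + 6) + 5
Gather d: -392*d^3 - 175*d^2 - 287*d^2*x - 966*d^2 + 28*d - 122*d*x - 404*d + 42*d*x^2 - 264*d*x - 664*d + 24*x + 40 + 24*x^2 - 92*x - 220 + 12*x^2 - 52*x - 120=-392*d^3 + d^2*(-287*x - 1141) + d*(42*x^2 - 386*x - 1040) + 36*x^2 - 120*x - 300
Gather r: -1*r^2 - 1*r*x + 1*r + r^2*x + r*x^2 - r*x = r^2*(x - 1) + r*(x^2 - 2*x + 1)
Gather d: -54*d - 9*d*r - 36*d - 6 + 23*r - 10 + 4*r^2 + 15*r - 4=d*(-9*r - 90) + 4*r^2 + 38*r - 20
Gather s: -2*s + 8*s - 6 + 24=6*s + 18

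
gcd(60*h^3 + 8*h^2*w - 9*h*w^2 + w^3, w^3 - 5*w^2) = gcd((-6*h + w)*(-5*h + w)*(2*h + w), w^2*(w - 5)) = 1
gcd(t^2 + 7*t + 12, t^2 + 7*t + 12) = t^2 + 7*t + 12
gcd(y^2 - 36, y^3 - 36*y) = y^2 - 36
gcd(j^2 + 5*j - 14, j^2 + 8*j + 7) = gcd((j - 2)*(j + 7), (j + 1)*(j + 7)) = j + 7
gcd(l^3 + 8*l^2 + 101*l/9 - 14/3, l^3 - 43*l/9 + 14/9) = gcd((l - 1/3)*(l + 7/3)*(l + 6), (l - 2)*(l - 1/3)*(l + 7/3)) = l^2 + 2*l - 7/9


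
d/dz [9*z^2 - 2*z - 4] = 18*z - 2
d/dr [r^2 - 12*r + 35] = 2*r - 12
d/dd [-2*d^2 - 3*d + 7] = -4*d - 3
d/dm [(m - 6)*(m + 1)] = 2*m - 5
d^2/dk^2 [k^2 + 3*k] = 2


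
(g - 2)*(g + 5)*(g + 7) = g^3 + 10*g^2 + 11*g - 70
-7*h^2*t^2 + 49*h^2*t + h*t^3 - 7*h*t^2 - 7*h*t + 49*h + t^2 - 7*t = (-7*h + t)*(t - 7)*(h*t + 1)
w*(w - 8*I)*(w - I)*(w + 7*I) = w^4 - 2*I*w^3 + 55*w^2 - 56*I*w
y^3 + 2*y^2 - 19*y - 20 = (y - 4)*(y + 1)*(y + 5)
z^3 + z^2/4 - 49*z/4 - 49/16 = (z - 7/2)*(z + 1/4)*(z + 7/2)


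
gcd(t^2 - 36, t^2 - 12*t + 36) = t - 6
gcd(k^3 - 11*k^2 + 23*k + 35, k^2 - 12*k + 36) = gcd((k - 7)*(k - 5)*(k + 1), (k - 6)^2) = 1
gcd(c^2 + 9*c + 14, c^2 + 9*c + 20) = 1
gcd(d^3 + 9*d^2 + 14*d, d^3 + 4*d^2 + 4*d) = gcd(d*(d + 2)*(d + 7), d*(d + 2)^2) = d^2 + 2*d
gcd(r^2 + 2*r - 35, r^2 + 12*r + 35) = r + 7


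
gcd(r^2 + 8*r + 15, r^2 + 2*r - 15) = r + 5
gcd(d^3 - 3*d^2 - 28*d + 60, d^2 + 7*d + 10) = d + 5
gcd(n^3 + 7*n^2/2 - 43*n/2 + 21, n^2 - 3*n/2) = n - 3/2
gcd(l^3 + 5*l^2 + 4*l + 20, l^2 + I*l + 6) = l - 2*I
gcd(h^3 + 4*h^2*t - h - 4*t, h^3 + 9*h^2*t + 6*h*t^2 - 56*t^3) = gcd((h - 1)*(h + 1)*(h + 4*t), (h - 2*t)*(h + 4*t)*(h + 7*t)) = h + 4*t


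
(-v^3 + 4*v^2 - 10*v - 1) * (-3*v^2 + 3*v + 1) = 3*v^5 - 15*v^4 + 41*v^3 - 23*v^2 - 13*v - 1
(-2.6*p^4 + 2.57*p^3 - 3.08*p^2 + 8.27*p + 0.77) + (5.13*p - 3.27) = -2.6*p^4 + 2.57*p^3 - 3.08*p^2 + 13.4*p - 2.5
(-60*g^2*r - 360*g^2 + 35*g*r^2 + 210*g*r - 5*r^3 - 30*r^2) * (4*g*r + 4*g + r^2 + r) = -240*g^3*r^2 - 1680*g^3*r - 1440*g^3 + 80*g^2*r^3 + 560*g^2*r^2 + 480*g^2*r + 15*g*r^4 + 105*g*r^3 + 90*g*r^2 - 5*r^5 - 35*r^4 - 30*r^3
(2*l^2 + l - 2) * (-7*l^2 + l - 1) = -14*l^4 - 5*l^3 + 13*l^2 - 3*l + 2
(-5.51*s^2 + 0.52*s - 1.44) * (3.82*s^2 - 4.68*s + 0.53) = -21.0482*s^4 + 27.7732*s^3 - 10.8547*s^2 + 7.0148*s - 0.7632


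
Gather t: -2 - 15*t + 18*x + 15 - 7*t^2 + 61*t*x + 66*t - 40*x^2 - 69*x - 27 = -7*t^2 + t*(61*x + 51) - 40*x^2 - 51*x - 14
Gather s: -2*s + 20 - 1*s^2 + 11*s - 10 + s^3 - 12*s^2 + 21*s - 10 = s^3 - 13*s^2 + 30*s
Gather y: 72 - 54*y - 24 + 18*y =48 - 36*y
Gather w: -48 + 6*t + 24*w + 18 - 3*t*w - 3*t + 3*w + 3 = 3*t + w*(27 - 3*t) - 27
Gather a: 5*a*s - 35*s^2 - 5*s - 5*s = 5*a*s - 35*s^2 - 10*s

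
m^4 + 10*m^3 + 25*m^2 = m^2*(m + 5)^2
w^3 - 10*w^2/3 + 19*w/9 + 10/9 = (w - 2)*(w - 5/3)*(w + 1/3)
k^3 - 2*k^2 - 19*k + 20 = (k - 5)*(k - 1)*(k + 4)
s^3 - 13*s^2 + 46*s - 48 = (s - 8)*(s - 3)*(s - 2)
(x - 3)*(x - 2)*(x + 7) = x^3 + 2*x^2 - 29*x + 42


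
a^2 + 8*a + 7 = (a + 1)*(a + 7)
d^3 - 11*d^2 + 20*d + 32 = (d - 8)*(d - 4)*(d + 1)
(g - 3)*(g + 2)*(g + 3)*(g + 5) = g^4 + 7*g^3 + g^2 - 63*g - 90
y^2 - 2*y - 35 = (y - 7)*(y + 5)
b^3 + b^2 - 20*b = b*(b - 4)*(b + 5)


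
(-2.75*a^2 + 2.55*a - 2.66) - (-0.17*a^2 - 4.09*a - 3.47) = -2.58*a^2 + 6.64*a + 0.81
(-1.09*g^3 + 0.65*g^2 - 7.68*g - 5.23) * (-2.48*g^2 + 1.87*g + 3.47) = 2.7032*g^5 - 3.6503*g^4 + 16.4796*g^3 + 0.8643*g^2 - 36.4297*g - 18.1481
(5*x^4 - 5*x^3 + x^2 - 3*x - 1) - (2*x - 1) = 5*x^4 - 5*x^3 + x^2 - 5*x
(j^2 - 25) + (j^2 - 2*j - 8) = 2*j^2 - 2*j - 33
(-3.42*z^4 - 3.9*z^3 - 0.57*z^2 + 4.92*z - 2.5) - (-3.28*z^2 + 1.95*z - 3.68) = -3.42*z^4 - 3.9*z^3 + 2.71*z^2 + 2.97*z + 1.18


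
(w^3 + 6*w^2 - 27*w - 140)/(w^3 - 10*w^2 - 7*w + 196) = (w^2 + 2*w - 35)/(w^2 - 14*w + 49)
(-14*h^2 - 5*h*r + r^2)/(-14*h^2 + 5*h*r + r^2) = (-14*h^2 - 5*h*r + r^2)/(-14*h^2 + 5*h*r + r^2)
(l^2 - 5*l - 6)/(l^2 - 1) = (l - 6)/(l - 1)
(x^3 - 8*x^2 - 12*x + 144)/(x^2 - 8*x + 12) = (x^2 - 2*x - 24)/(x - 2)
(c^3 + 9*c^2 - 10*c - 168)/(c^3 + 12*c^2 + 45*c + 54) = (c^2 + 3*c - 28)/(c^2 + 6*c + 9)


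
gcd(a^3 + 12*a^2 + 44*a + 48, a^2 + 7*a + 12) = a + 4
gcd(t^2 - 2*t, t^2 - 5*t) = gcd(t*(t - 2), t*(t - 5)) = t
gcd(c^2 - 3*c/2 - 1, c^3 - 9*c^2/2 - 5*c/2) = c + 1/2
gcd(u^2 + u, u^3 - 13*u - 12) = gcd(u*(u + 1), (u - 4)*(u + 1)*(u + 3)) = u + 1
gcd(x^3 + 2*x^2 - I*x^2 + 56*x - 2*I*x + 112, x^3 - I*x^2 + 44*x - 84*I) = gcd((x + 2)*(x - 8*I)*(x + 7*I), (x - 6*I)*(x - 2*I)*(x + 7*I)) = x + 7*I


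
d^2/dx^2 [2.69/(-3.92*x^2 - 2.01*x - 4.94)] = (82.671232*x^2 + 42.390096*x - 2.69*(7.84*x + 2.01)*(15.68*x + 4.02) + 104.182624)/(3.92*x^2 + 2.01*x + 4.94)^3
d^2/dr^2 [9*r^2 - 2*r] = 18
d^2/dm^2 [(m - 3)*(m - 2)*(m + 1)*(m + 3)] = 12*m^2 - 6*m - 22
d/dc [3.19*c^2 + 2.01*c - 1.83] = 6.38*c + 2.01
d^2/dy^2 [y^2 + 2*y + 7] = 2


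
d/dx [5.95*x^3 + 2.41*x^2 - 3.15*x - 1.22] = 17.85*x^2 + 4.82*x - 3.15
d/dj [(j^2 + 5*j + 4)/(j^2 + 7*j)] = 2*(j^2 - 4*j - 14)/(j^2*(j^2 + 14*j + 49))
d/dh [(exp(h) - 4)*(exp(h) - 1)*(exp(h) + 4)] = (3*exp(2*h) - 2*exp(h) - 16)*exp(h)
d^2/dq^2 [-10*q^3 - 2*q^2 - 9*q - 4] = -60*q - 4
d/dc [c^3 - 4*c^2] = c*(3*c - 8)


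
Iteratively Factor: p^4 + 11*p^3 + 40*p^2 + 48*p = (p)*(p^3 + 11*p^2 + 40*p + 48) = p*(p + 4)*(p^2 + 7*p + 12) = p*(p + 3)*(p + 4)*(p + 4)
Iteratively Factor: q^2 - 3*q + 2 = (q - 2)*(q - 1)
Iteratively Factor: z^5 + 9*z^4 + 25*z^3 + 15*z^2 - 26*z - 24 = (z + 3)*(z^4 + 6*z^3 + 7*z^2 - 6*z - 8) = (z + 1)*(z + 3)*(z^3 + 5*z^2 + 2*z - 8) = (z + 1)*(z + 3)*(z + 4)*(z^2 + z - 2) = (z + 1)*(z + 2)*(z + 3)*(z + 4)*(z - 1)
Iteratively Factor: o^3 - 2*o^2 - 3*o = (o + 1)*(o^2 - 3*o) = (o - 3)*(o + 1)*(o)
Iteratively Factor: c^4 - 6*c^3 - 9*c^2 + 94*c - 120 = (c - 2)*(c^3 - 4*c^2 - 17*c + 60) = (c - 5)*(c - 2)*(c^2 + c - 12) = (c - 5)*(c - 2)*(c + 4)*(c - 3)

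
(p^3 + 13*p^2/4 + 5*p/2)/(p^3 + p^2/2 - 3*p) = (4*p + 5)/(2*(2*p - 3))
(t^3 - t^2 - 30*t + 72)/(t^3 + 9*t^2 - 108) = (t - 4)/(t + 6)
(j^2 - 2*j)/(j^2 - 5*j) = (j - 2)/(j - 5)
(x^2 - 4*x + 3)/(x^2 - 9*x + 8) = (x - 3)/(x - 8)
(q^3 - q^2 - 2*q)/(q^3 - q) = (q - 2)/(q - 1)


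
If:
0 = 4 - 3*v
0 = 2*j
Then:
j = 0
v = 4/3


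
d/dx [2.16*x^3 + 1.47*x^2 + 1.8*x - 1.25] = 6.48*x^2 + 2.94*x + 1.8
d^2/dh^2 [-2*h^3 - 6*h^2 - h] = -12*h - 12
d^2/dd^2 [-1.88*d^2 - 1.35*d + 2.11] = -3.76000000000000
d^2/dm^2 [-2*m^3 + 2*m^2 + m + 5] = 4 - 12*m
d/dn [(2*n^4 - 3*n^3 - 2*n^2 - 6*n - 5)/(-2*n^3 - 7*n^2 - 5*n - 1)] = (-4*n^6 - 28*n^5 - 13*n^4 - 2*n^3 - 53*n^2 - 66*n - 19)/(4*n^6 + 28*n^5 + 69*n^4 + 74*n^3 + 39*n^2 + 10*n + 1)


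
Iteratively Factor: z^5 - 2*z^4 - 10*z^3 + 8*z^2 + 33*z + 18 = (z + 1)*(z^4 - 3*z^3 - 7*z^2 + 15*z + 18) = (z + 1)*(z + 2)*(z^3 - 5*z^2 + 3*z + 9) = (z - 3)*(z + 1)*(z + 2)*(z^2 - 2*z - 3) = (z - 3)*(z + 1)^2*(z + 2)*(z - 3)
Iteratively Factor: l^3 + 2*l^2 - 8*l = (l + 4)*(l^2 - 2*l) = l*(l + 4)*(l - 2)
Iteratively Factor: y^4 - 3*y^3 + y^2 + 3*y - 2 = (y + 1)*(y^3 - 4*y^2 + 5*y - 2) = (y - 1)*(y + 1)*(y^2 - 3*y + 2) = (y - 1)^2*(y + 1)*(y - 2)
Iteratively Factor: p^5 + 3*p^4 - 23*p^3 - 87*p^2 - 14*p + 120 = (p - 5)*(p^4 + 8*p^3 + 17*p^2 - 2*p - 24) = (p - 5)*(p + 2)*(p^3 + 6*p^2 + 5*p - 12) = (p - 5)*(p - 1)*(p + 2)*(p^2 + 7*p + 12) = (p - 5)*(p - 1)*(p + 2)*(p + 4)*(p + 3)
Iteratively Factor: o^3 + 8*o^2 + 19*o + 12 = (o + 3)*(o^2 + 5*o + 4) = (o + 3)*(o + 4)*(o + 1)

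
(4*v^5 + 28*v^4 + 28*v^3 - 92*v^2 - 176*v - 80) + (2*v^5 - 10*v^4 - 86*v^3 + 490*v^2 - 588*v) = 6*v^5 + 18*v^4 - 58*v^3 + 398*v^2 - 764*v - 80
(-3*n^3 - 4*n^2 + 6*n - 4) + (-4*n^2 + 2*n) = -3*n^3 - 8*n^2 + 8*n - 4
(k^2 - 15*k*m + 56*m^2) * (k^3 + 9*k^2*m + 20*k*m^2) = k^5 - 6*k^4*m - 59*k^3*m^2 + 204*k^2*m^3 + 1120*k*m^4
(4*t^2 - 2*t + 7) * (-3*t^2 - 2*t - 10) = -12*t^4 - 2*t^3 - 57*t^2 + 6*t - 70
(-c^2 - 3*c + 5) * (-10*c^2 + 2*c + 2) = 10*c^4 + 28*c^3 - 58*c^2 + 4*c + 10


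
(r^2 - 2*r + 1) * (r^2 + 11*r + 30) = r^4 + 9*r^3 + 9*r^2 - 49*r + 30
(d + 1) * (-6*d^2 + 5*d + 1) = -6*d^3 - d^2 + 6*d + 1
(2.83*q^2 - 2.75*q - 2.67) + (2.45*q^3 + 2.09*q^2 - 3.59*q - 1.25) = 2.45*q^3 + 4.92*q^2 - 6.34*q - 3.92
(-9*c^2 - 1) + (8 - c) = -9*c^2 - c + 7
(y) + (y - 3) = 2*y - 3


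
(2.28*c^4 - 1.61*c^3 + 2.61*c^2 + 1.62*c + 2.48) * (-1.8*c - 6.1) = -4.104*c^5 - 11.01*c^4 + 5.123*c^3 - 18.837*c^2 - 14.346*c - 15.128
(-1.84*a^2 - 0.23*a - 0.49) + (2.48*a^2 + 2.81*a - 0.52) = 0.64*a^2 + 2.58*a - 1.01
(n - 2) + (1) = n - 1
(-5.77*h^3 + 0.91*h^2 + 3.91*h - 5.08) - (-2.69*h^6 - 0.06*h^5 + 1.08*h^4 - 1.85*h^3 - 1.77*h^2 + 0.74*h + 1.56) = 2.69*h^6 + 0.06*h^5 - 1.08*h^4 - 3.92*h^3 + 2.68*h^2 + 3.17*h - 6.64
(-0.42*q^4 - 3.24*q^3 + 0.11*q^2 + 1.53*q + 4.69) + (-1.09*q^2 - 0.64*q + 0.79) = -0.42*q^4 - 3.24*q^3 - 0.98*q^2 + 0.89*q + 5.48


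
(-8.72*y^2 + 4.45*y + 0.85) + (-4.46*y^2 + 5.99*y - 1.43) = -13.18*y^2 + 10.44*y - 0.58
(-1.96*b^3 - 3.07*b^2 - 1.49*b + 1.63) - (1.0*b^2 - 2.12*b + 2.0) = -1.96*b^3 - 4.07*b^2 + 0.63*b - 0.37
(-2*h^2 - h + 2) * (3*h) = -6*h^3 - 3*h^2 + 6*h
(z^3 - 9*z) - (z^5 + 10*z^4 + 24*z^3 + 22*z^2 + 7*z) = -z^5 - 10*z^4 - 23*z^3 - 22*z^2 - 16*z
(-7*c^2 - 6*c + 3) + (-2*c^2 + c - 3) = -9*c^2 - 5*c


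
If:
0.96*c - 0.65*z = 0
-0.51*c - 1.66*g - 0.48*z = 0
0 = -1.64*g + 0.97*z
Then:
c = 0.00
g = 0.00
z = 0.00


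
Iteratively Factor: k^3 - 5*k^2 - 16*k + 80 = (k + 4)*(k^2 - 9*k + 20) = (k - 5)*(k + 4)*(k - 4)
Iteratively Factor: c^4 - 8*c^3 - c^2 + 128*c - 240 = (c - 3)*(c^3 - 5*c^2 - 16*c + 80) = (c - 4)*(c - 3)*(c^2 - c - 20) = (c - 4)*(c - 3)*(c + 4)*(c - 5)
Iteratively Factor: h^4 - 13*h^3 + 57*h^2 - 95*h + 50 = (h - 5)*(h^3 - 8*h^2 + 17*h - 10) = (h - 5)^2*(h^2 - 3*h + 2) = (h - 5)^2*(h - 1)*(h - 2)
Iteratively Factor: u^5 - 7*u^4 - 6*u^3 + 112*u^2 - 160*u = (u - 5)*(u^4 - 2*u^3 - 16*u^2 + 32*u) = (u - 5)*(u - 2)*(u^3 - 16*u) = u*(u - 5)*(u - 2)*(u^2 - 16) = u*(u - 5)*(u - 2)*(u + 4)*(u - 4)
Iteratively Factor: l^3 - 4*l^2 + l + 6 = (l + 1)*(l^2 - 5*l + 6) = (l - 2)*(l + 1)*(l - 3)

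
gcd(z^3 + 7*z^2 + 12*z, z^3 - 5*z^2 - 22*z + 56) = z + 4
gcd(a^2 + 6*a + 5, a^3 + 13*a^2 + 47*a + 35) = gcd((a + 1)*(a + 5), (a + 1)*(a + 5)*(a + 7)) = a^2 + 6*a + 5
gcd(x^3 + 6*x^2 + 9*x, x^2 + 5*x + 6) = x + 3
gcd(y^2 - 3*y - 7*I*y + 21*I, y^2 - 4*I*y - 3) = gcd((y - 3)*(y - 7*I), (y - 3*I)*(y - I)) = 1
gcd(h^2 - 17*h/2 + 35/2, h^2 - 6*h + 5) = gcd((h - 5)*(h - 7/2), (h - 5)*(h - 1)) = h - 5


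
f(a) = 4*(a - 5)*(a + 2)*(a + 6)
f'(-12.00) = 1328.00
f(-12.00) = -4080.00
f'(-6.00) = 176.00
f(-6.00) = 0.00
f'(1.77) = -31.93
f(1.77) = -378.46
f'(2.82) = 51.11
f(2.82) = -370.71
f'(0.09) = -109.74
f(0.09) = -249.98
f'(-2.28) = -104.34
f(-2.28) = 30.33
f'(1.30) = -60.52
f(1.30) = -356.53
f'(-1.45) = -121.57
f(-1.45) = -64.56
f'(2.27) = 4.31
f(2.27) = -385.62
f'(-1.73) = -117.61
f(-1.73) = -31.04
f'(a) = 4*(a - 5)*(a + 2) + 4*(a - 5)*(a + 6) + 4*(a + 2)*(a + 6) = 12*a^2 + 24*a - 112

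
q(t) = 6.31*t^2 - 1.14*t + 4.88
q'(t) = 12.62*t - 1.14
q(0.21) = 4.92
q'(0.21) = 1.51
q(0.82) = 8.19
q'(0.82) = 9.21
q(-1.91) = 30.08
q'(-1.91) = -25.24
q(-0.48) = 6.88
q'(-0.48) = -7.20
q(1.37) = 15.16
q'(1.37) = 16.15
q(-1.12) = 14.07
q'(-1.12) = -15.27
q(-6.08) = 245.07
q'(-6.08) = -77.87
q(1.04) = 10.52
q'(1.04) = 11.98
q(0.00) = 4.88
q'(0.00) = -1.14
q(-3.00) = 65.09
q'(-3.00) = -39.00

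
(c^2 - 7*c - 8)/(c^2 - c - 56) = (c + 1)/(c + 7)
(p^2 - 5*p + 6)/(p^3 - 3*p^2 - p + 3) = (p - 2)/(p^2 - 1)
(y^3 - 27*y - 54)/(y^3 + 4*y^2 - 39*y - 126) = (y + 3)/(y + 7)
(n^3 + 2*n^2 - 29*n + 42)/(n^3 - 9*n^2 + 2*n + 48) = (n^2 + 5*n - 14)/(n^2 - 6*n - 16)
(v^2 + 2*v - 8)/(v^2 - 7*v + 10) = (v + 4)/(v - 5)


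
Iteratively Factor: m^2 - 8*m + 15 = (m - 5)*(m - 3)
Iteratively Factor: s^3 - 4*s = (s)*(s^2 - 4) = s*(s - 2)*(s + 2)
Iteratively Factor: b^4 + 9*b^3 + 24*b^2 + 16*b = (b + 4)*(b^3 + 5*b^2 + 4*b) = (b + 1)*(b + 4)*(b^2 + 4*b) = (b + 1)*(b + 4)^2*(b)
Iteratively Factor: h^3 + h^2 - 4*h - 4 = (h + 1)*(h^2 - 4) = (h - 2)*(h + 1)*(h + 2)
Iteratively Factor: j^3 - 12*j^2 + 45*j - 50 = (j - 5)*(j^2 - 7*j + 10) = (j - 5)^2*(j - 2)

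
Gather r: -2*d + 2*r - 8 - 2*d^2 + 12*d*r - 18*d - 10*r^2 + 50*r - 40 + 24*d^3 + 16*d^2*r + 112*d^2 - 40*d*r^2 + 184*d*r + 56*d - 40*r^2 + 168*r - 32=24*d^3 + 110*d^2 + 36*d + r^2*(-40*d - 50) + r*(16*d^2 + 196*d + 220) - 80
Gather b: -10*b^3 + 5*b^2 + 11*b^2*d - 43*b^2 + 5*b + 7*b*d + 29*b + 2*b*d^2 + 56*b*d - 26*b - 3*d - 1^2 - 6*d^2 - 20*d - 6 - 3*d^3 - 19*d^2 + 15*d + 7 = -10*b^3 + b^2*(11*d - 38) + b*(2*d^2 + 63*d + 8) - 3*d^3 - 25*d^2 - 8*d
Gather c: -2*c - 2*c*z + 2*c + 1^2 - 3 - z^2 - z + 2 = -2*c*z - z^2 - z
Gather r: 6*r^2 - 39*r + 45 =6*r^2 - 39*r + 45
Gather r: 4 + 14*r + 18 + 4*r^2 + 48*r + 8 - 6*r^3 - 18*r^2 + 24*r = -6*r^3 - 14*r^2 + 86*r + 30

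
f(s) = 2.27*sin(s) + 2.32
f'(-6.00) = 2.18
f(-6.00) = 2.95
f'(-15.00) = -1.72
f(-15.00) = 0.84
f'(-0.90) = 1.41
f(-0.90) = 0.54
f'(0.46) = 2.03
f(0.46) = 3.33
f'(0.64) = 1.82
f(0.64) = 3.68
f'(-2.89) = -2.20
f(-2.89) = 1.75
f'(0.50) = 1.99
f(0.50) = 3.41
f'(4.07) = -1.36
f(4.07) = 0.50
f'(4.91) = 0.45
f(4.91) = 0.09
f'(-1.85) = -0.63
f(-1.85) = 0.14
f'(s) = 2.27*cos(s)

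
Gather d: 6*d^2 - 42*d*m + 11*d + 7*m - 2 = 6*d^2 + d*(11 - 42*m) + 7*m - 2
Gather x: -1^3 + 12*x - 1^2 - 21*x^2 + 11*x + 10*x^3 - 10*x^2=10*x^3 - 31*x^2 + 23*x - 2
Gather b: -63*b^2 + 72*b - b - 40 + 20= -63*b^2 + 71*b - 20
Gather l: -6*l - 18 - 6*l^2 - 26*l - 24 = -6*l^2 - 32*l - 42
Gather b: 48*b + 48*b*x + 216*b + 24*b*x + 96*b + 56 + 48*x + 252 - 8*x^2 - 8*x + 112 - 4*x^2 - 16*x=b*(72*x + 360) - 12*x^2 + 24*x + 420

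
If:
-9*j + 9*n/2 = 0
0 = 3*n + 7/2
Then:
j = -7/12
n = -7/6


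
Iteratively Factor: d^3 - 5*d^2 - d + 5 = (d - 5)*(d^2 - 1) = (d - 5)*(d - 1)*(d + 1)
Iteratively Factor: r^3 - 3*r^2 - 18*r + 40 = (r - 2)*(r^2 - r - 20) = (r - 5)*(r - 2)*(r + 4)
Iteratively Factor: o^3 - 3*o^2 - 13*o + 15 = (o + 3)*(o^2 - 6*o + 5) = (o - 5)*(o + 3)*(o - 1)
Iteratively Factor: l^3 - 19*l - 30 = (l + 2)*(l^2 - 2*l - 15) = (l + 2)*(l + 3)*(l - 5)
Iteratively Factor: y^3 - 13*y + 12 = (y + 4)*(y^2 - 4*y + 3) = (y - 1)*(y + 4)*(y - 3)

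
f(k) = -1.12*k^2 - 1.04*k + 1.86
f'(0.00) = -1.04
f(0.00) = 1.86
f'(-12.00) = 25.84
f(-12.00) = -146.94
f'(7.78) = -18.47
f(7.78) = -74.02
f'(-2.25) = 4.00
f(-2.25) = -1.47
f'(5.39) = -13.11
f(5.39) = -36.28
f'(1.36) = -4.09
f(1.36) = -1.63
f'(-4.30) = 8.59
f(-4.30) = -14.38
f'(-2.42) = 4.38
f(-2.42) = -2.18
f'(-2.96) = 5.59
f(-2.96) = -4.87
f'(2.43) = -6.48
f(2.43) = -7.28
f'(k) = -2.24*k - 1.04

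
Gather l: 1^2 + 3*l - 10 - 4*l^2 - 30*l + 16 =-4*l^2 - 27*l + 7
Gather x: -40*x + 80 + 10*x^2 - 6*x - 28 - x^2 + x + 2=9*x^2 - 45*x + 54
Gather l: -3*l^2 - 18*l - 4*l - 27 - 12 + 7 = -3*l^2 - 22*l - 32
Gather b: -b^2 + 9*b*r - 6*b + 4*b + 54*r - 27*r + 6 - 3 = -b^2 + b*(9*r - 2) + 27*r + 3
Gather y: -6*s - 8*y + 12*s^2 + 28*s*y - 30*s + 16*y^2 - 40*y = 12*s^2 - 36*s + 16*y^2 + y*(28*s - 48)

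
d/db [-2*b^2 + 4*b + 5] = 4 - 4*b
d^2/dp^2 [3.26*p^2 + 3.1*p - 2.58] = 6.52000000000000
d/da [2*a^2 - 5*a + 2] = 4*a - 5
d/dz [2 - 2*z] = -2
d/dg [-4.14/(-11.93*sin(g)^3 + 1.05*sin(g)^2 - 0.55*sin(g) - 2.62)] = (-148.1706*sin(g)^2 + 8.694*sin(g) - 2.277)*cos(g)/(11.93*sin(g)^3 - 1.05*sin(g)^2 + 0.55*sin(g) + 2.62)^2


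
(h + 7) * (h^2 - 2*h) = h^3 + 5*h^2 - 14*h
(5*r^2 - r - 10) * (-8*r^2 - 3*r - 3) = -40*r^4 - 7*r^3 + 68*r^2 + 33*r + 30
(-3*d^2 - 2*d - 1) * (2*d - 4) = -6*d^3 + 8*d^2 + 6*d + 4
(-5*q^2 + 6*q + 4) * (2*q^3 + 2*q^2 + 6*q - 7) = -10*q^5 + 2*q^4 - 10*q^3 + 79*q^2 - 18*q - 28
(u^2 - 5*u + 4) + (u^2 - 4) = 2*u^2 - 5*u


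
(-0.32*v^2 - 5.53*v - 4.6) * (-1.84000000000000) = 0.5888*v^2 + 10.1752*v + 8.464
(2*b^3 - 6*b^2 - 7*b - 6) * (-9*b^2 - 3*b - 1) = -18*b^5 + 48*b^4 + 79*b^3 + 81*b^2 + 25*b + 6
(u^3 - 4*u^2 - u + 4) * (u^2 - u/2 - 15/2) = u^5 - 9*u^4/2 - 13*u^3/2 + 69*u^2/2 + 11*u/2 - 30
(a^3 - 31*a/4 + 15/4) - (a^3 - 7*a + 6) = -3*a/4 - 9/4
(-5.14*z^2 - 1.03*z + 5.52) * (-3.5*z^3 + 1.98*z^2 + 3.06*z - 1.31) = 17.99*z^5 - 6.5722*z^4 - 37.0878*z^3 + 14.5112*z^2 + 18.2405*z - 7.2312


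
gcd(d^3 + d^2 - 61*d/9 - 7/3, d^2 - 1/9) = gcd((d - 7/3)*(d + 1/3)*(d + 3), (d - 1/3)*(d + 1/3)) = d + 1/3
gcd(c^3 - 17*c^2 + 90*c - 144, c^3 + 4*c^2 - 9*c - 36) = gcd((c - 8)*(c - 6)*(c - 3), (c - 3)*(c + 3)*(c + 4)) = c - 3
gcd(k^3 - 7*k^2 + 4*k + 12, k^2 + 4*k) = 1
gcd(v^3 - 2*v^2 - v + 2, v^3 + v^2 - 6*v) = v - 2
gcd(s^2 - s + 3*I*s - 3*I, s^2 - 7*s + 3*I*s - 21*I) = s + 3*I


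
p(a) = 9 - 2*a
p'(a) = -2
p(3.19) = 2.62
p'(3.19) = -2.00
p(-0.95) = 10.90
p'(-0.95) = -2.00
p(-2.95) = 14.90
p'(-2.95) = -2.00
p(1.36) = 6.28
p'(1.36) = -2.00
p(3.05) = 2.90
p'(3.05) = -2.00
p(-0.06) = 9.12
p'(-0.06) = -2.00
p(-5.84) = 20.68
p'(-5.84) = -2.00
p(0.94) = 7.12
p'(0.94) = -2.00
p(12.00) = -15.00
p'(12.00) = -2.00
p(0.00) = 9.00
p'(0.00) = -2.00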